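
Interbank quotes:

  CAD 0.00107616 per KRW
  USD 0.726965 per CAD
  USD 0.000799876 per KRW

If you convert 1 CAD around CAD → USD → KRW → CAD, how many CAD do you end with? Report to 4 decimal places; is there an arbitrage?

0.9781 (arbitrage exists)

Around CAD → USD → KRW → CAD: 1 × 0.726965 ÷ 0.000799876 × 0.00107616 = 0.978065
Product < 1; profitable direction is CAD → KRW → USD → CAD.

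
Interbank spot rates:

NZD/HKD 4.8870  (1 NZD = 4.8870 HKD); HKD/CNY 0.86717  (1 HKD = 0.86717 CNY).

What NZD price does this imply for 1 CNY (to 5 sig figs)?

CNY/NZD = 0.23597

1 CNY ÷ 0.86717 = 1.15318 HKD
1.15318 HKD ÷ 4.8870 = 0.235968 NZD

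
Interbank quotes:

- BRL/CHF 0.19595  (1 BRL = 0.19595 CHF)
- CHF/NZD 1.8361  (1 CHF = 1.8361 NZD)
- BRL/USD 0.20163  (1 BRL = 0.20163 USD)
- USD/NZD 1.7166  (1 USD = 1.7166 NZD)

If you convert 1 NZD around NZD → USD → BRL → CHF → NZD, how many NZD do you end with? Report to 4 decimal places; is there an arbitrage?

Around NZD → USD → BRL → CHF → NZD: 1 ÷ 1.7166 ÷ 0.20163 × 0.19595 × 1.8361 = 1.039483
Product > 1; profitable direction is NZD → USD → BRL → CHF → NZD.

1.0395 (arbitrage exists)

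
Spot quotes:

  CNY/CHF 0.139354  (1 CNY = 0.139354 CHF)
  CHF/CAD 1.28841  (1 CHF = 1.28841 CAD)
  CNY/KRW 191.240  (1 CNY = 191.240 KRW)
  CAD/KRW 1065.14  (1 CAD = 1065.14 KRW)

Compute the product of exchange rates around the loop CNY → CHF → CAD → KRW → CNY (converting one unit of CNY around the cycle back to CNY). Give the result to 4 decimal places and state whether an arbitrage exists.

1.0000 (no arbitrage)

Around CNY → CHF → CAD → KRW → CNY: 1 × 0.139354 × 1.28841 × 1065.14 ÷ 191.240 = 1.000003
Product ≈ 1 (deviation 0.000%, within rounding noise).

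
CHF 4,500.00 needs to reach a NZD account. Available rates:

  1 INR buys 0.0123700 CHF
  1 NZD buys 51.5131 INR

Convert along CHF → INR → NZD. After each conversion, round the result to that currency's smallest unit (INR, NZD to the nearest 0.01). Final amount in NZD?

NZD 7,061.96

CHF 4,500.00 ÷ 0.0123700 = INR 363,783.35
INR 363,783.35 ÷ 51.5131 = NZD 7,061.96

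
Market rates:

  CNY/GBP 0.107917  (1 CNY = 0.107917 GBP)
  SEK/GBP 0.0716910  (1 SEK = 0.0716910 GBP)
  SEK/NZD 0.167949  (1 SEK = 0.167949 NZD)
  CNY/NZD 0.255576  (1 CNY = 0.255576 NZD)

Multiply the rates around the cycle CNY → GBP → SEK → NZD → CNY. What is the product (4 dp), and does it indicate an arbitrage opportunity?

Around CNY → GBP → SEK → NZD → CNY: 1 × 0.107917 ÷ 0.0716910 × 0.167949 ÷ 0.255576 = 0.989197
Product < 1; profitable direction is CNY → NZD → SEK → GBP → CNY.

0.9892 (arbitrage exists)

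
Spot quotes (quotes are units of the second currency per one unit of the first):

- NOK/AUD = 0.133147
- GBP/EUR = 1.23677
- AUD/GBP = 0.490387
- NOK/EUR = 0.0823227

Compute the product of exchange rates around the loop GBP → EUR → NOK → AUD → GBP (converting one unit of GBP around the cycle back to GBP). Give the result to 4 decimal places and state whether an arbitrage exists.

Around GBP → EUR → NOK → AUD → GBP: 1 × 1.23677 ÷ 0.0823227 × 0.133147 × 0.490387 = 0.980934
Product < 1; profitable direction is GBP → AUD → NOK → EUR → GBP.

0.9809 (arbitrage exists)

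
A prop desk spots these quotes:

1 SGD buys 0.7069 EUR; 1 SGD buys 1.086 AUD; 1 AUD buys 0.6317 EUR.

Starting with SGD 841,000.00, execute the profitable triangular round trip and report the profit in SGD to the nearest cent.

Profit: SGD 25,589.21

Profitable loop is SGD → EUR → AUD → SGD:
SGD 841,000.00 × 0.7069 = EUR 594,502.90
EUR 594,502.90 ÷ 0.6317 = AUD 941,115.88
AUD 941,115.88 ÷ 1.086 = SGD 866,589.21
Profit = SGD 866,589.21 − SGD 841,000.00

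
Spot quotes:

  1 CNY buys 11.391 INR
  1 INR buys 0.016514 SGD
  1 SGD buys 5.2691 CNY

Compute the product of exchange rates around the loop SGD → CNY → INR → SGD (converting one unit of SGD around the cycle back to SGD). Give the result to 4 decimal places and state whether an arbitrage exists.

Around SGD → CNY → INR → SGD: 1 × 5.2691 × 11.391 × 0.016514 = 0.991176
Product < 1; profitable direction is SGD → INR → CNY → SGD.

0.9912 (arbitrage exists)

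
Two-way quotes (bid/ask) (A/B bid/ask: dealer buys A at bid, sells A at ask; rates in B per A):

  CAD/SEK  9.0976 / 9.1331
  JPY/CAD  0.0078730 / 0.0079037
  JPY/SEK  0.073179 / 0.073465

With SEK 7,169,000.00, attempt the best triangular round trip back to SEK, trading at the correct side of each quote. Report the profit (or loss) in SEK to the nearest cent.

Net profit: SEK 98,689.94

Best loop SEK → CAD → JPY → SEK:
SEK 7,169,000.00 ÷ 9.1331 (buy CAD at ask) = CAD 784,947.06
CAD 784,947.06 ÷ 0.0079037 (buy JPY at ask) = JPY 99,313,873
JPY 99,313,873 × 0.073179 (sell JPY at bid) = SEK 7,267,689.94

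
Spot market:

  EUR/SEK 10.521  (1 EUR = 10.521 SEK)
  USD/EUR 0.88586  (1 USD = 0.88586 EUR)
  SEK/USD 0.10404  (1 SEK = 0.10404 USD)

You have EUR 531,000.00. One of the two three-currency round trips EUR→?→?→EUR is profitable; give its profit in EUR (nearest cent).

Profit: EUR 16,610.88

Profitable loop is EUR → USD → SEK → EUR:
EUR 531,000.00 ÷ 0.88586 = USD 599,417.52
USD 599,417.52 ÷ 0.10404 = SEK 5,761,414.03
SEK 5,761,414.03 ÷ 10.521 = EUR 547,610.88
Profit = EUR 547,610.88 − EUR 531,000.00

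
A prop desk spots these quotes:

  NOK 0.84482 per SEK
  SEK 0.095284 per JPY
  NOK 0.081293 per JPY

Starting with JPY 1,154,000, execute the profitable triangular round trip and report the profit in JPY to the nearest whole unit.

Profitable loop is JPY → NOK → SEK → JPY:
JPY 1,154,000 × 0.081293 = NOK 93,812.12
NOK 93,812.12 ÷ 0.84482 = SEK 111,043.92
SEK 111,043.92 ÷ 0.095284 = JPY 1,165,399
Profit = JPY 1,165,399 − JPY 1,154,000

Profit: JPY 11,399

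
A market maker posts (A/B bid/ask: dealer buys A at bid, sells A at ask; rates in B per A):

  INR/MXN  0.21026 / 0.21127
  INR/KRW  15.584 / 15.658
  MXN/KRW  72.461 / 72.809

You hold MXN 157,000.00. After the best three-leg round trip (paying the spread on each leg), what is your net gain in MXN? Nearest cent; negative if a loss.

Best loop MXN → INR → KRW → MXN:
MXN 157,000.00 ÷ 0.21127 (buy INR at ask) = INR 743,124.91
INR 743,124.91 × 15.584 (sell INR at bid) = KRW 11,580,859
KRW 11,580,859 ÷ 72.809 (buy MXN at ask) = MXN 159,058.06

Net profit: MXN 2,058.06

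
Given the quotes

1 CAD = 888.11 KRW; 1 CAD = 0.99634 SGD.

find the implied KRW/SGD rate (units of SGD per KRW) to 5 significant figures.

1 KRW ÷ 888.11 = 0.00112599 CAD
0.00112599 CAD × 0.99634 = 0.00112187 SGD

KRW/SGD = 0.0011219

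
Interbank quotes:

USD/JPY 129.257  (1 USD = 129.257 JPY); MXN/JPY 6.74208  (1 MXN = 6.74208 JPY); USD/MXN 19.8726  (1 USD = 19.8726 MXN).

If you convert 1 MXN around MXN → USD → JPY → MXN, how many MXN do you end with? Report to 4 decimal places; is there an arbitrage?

Around MXN → USD → JPY → MXN: 1 ÷ 19.8726 × 129.257 ÷ 6.74208 = 0.964729
Product < 1; profitable direction is MXN → JPY → USD → MXN.

0.9647 (arbitrage exists)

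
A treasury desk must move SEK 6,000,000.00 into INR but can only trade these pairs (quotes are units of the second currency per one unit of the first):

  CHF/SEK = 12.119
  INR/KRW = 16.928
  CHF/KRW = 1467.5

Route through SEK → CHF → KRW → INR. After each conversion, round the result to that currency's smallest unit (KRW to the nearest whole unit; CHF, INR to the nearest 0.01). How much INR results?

INR 42,919,724.07

SEK 6,000,000.00 ÷ 12.119 = CHF 495,090.35
CHF 495,090.35 × 1467.5 = KRW 726,545,089
KRW 726,545,089 ÷ 16.928 = INR 42,919,724.07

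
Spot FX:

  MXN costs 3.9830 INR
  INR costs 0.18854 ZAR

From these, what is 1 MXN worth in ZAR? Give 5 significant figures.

MXN/ZAR = 0.75095

1 MXN × 3.9830 = 3.983 INR
3.983 INR × 0.18854 = 0.750955 ZAR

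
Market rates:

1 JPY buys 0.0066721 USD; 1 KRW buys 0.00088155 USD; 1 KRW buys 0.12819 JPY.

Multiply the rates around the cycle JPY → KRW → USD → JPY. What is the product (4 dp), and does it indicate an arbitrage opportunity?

Around JPY → KRW → USD → JPY: 1 ÷ 0.12819 × 0.00088155 ÷ 0.0066721 = 1.030695
Product > 1; profitable direction is JPY → KRW → USD → JPY.

1.0307 (arbitrage exists)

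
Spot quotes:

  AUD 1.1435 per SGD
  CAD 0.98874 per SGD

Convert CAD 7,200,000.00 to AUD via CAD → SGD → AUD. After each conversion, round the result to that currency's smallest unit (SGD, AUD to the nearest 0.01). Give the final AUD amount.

AUD 8,326,961.59

CAD 7,200,000.00 ÷ 0.98874 = SGD 7,281,995.27
SGD 7,281,995.27 × 1.1435 = AUD 8,326,961.59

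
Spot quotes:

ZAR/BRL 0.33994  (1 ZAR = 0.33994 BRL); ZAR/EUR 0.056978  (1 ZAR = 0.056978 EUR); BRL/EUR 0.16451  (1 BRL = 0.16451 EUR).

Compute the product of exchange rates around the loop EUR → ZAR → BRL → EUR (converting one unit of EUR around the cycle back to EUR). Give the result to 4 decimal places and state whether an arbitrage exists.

0.9815 (arbitrage exists)

Around EUR → ZAR → BRL → EUR: 1 ÷ 0.056978 × 0.33994 × 0.16451 = 0.981493
Product < 1; profitable direction is EUR → BRL → ZAR → EUR.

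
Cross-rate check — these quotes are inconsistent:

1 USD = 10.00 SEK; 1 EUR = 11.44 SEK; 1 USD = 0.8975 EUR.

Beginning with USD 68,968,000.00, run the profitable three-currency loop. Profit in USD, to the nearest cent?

Profitable loop is USD → EUR → SEK → USD:
USD 68,968,000.00 × 0.8975 = EUR 61,898,780.00
EUR 61,898,780.00 × 11.44 = SEK 708,122,043.20
SEK 708,122,043.20 ÷ 10.00 = USD 70,812,204.32
Profit = USD 70,812,204.32 − USD 68,968,000.00

Profit: USD 1,844,204.32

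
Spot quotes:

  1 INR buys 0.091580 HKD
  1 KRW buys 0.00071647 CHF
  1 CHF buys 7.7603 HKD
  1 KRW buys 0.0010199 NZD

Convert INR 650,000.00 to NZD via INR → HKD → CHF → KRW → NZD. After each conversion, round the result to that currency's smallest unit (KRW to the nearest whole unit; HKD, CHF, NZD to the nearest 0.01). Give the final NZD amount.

INR 650,000.00 × 0.091580 = HKD 59,527.00
HKD 59,527.00 ÷ 7.7603 = CHF 7,670.71
CHF 7,670.71 ÷ 0.00071647 = KRW 10,706,254
KRW 10,706,254 × 0.0010199 = NZD 10,919.31

NZD 10,919.31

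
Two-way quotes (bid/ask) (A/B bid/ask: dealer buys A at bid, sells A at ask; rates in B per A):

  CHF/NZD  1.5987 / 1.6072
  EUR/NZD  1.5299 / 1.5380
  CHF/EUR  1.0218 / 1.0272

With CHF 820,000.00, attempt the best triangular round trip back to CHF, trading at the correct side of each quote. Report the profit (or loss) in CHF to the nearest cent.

Best loop CHF → NZD → EUR → CHF:
CHF 820,000.00 × 1.5987 (sell CHF at bid) = NZD 1,310,934.00
NZD 1,310,934.00 ÷ 1.5380 (buy EUR at ask) = EUR 852,362.81
EUR 852,362.81 ÷ 1.0272 (buy CHF at ask) = CHF 829,792.45

Net profit: CHF 9,792.45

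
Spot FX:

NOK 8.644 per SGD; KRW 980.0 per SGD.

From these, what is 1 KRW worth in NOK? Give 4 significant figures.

KRW/NOK = 0.008820

1 KRW ÷ 980.0 = 0.00102041 SGD
0.00102041 SGD × 8.644 = 0.00882041 NOK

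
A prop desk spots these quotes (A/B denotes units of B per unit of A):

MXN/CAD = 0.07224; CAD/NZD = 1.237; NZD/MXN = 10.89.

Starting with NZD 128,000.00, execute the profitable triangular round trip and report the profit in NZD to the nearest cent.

Profit: NZD 3,532.98

Profitable loop is NZD → CAD → MXN → NZD:
NZD 128,000.00 ÷ 1.237 = CAD 103,476.15
CAD 103,476.15 ÷ 0.07224 = MXN 1,432,394.13
MXN 1,432,394.13 ÷ 10.89 = NZD 131,532.98
Profit = NZD 131,532.98 − NZD 128,000.00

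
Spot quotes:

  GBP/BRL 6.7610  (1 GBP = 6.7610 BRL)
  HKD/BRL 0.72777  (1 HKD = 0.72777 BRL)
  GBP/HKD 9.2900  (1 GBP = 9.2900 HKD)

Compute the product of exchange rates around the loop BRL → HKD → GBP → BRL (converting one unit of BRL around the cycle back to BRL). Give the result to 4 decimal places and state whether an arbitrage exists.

1.0000 (no arbitrage)

Around BRL → HKD → GBP → BRL: 1 ÷ 0.72777 ÷ 9.2900 × 6.7610 = 1.000002
Product ≈ 1 (deviation 0.000%, within rounding noise).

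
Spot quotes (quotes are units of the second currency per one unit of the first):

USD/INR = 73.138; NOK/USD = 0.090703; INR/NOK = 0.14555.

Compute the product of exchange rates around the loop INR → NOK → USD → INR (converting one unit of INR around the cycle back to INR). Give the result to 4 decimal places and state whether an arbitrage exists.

Around INR → NOK → USD → INR: 1 × 0.14555 × 0.090703 × 73.138 = 0.965555
Product < 1; profitable direction is INR → USD → NOK → INR.

0.9656 (arbitrage exists)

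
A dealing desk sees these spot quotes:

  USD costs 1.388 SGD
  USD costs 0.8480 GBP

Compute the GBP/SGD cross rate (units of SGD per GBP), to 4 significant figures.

GBP/SGD = 1.637

1 GBP ÷ 0.8480 = 1.17925 USD
1.17925 USD × 1.388 = 1.63679 SGD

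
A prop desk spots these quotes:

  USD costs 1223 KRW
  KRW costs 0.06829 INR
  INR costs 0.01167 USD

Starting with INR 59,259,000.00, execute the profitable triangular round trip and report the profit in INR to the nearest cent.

Profitable loop is INR → KRW → USD → INR:
INR 59,259,000.00 ÷ 0.06829 = KRW 867,755,162
KRW 867,755,162 ÷ 1223 = USD 709,529.98
USD 709,529.98 ÷ 0.01167 = INR 60,799,483.89
Profit = INR 60,799,483.89 − INR 59,259,000.00

Profit: INR 1,540,483.89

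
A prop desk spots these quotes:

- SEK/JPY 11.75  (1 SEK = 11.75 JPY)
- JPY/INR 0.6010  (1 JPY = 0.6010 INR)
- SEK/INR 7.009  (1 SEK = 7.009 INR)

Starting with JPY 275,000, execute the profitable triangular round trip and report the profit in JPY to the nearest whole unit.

Profitable loop is JPY → INR → SEK → JPY:
JPY 275,000 × 0.6010 = INR 165,275.00
INR 165,275.00 ÷ 7.009 = SEK 23,580.40
SEK 23,580.40 × 11.75 = JPY 277,070
Profit = JPY 277,070 − JPY 275,000

Profit: JPY 2,070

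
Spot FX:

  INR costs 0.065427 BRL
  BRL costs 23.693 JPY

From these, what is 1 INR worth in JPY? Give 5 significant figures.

INR/JPY = 1.5502

1 INR × 0.065427 = 0.065427 BRL
0.065427 BRL × 23.693 = 1.55016 JPY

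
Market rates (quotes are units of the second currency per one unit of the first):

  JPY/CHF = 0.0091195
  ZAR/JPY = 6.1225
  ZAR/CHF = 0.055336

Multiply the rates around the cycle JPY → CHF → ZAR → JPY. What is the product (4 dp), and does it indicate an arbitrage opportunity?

Around JPY → CHF → ZAR → JPY: 1 × 0.0091195 ÷ 0.055336 × 6.1225 = 1.009002
Product > 1; profitable direction is JPY → CHF → ZAR → JPY.

1.0090 (arbitrage exists)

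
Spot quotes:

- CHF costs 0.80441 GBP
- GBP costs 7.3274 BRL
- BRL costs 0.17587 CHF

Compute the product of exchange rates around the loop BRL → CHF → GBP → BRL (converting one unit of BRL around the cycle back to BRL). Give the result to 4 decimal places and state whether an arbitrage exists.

1.0366 (arbitrage exists)

Around BRL → CHF → GBP → BRL: 1 × 0.17587 × 0.80441 × 7.3274 = 1.036619
Product > 1; profitable direction is BRL → CHF → GBP → BRL.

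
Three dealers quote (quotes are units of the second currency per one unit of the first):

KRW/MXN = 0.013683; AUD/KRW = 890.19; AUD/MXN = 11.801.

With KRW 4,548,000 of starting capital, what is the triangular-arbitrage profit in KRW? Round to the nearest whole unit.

Profit: KRW 146,244

Profitable loop is KRW → MXN → AUD → KRW:
KRW 4,548,000 × 0.013683 = MXN 62,230.28
MXN 62,230.28 ÷ 11.801 = AUD 5,273.31
AUD 5,273.31 × 890.19 = KRW 4,694,244
Profit = KRW 4,694,244 − KRW 4,548,000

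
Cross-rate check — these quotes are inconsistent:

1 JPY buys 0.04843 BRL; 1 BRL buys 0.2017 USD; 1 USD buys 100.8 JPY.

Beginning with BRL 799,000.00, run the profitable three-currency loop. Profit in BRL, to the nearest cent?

Profit: BRL 12,457.69

Profitable loop is BRL → JPY → USD → BRL:
BRL 799,000.00 ÷ 0.04843 = JPY 16,498,038
JPY 16,498,038 ÷ 100.8 = USD 163,671.02
USD 163,671.02 ÷ 0.2017 = BRL 811,457.69
Profit = BRL 811,457.69 − BRL 799,000.00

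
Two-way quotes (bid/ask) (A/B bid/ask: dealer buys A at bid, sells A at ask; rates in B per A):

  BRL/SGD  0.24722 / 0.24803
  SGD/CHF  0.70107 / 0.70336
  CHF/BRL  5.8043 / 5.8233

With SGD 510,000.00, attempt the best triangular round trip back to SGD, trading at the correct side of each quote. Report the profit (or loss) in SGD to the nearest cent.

Best loop SGD → CHF → BRL → SGD:
SGD 510,000.00 × 0.70107 (sell SGD at bid) = CHF 357,545.70
CHF 357,545.70 × 5.8043 (sell CHF at bid) = BRL 2,075,302.51
BRL 2,075,302.51 × 0.24722 (sell BRL at bid) = SGD 513,056.29

Net profit: SGD 3,056.29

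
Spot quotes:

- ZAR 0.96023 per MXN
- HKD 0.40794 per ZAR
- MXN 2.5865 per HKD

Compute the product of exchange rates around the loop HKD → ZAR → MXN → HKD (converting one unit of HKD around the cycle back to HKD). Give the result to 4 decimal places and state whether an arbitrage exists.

Around HKD → ZAR → MXN → HKD: 1 ÷ 0.40794 ÷ 0.96023 ÷ 2.5865 = 0.986997
Product < 1; profitable direction is HKD → MXN → ZAR → HKD.

0.9870 (arbitrage exists)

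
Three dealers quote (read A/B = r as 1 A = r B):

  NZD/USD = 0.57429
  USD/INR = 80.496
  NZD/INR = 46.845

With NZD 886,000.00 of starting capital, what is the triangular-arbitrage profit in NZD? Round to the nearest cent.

Profitable loop is NZD → INR → USD → NZD:
NZD 886,000.00 × 46.845 = INR 41,504,670.00
INR 41,504,670.00 ÷ 80.496 = USD 515,611.58
USD 515,611.58 ÷ 0.57429 = NZD 897,824.41
Profit = NZD 897,824.41 − NZD 886,000.00

Profit: NZD 11,824.41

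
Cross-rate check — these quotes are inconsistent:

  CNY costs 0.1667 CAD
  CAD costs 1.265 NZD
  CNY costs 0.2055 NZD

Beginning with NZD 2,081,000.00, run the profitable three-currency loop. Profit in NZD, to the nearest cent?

Profitable loop is NZD → CNY → CAD → NZD:
NZD 2,081,000.00 ÷ 0.2055 = CNY 10,126,520.68
CNY 10,126,520.68 × 0.1667 = CAD 1,688,091.00
CAD 1,688,091.00 × 1.265 = NZD 2,135,435.11
Profit = NZD 2,135,435.11 − NZD 2,081,000.00

Profit: NZD 54,435.11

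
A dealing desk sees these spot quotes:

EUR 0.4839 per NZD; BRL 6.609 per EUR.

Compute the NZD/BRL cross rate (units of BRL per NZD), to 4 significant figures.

1 NZD × 0.4839 = 0.4839 EUR
0.4839 EUR × 6.609 = 3.1981 BRL

NZD/BRL = 3.198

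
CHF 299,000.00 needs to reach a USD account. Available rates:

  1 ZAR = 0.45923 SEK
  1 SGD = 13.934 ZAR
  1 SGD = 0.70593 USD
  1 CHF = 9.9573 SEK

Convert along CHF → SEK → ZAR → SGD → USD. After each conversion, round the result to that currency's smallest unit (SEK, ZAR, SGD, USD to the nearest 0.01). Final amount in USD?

CHF 299,000.00 × 9.9573 = SEK 2,977,232.70
SEK 2,977,232.70 ÷ 0.45923 = ZAR 6,483,097.14
ZAR 6,483,097.14 ÷ 13.934 = SGD 465,271.79
SGD 465,271.79 × 0.70593 = USD 328,449.31

USD 328,449.31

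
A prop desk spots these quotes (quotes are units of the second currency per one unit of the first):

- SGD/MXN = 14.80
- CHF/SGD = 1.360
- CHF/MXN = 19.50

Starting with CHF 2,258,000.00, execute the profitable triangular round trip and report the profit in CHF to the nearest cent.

Profitable loop is CHF → SGD → MXN → CHF:
CHF 2,258,000.00 × 1.360 = SGD 3,070,880.00
SGD 3,070,880.00 × 14.80 = MXN 45,449,024.00
MXN 45,449,024.00 ÷ 19.50 = CHF 2,330,719.18
Profit = CHF 2,330,719.18 − CHF 2,258,000.00

Profit: CHF 72,719.18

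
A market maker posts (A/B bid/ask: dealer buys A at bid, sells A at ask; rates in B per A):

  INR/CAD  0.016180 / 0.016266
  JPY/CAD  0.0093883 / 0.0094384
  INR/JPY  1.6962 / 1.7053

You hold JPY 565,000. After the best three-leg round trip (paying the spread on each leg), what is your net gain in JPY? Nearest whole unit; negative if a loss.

Best loop JPY → INR → CAD → JPY:
JPY 565,000 ÷ 1.7053 (buy INR at ask) = INR 331,320.00
INR 331,320.00 × 0.016180 (sell INR at bid) = CAD 5,360.76
CAD 5,360.76 ÷ 0.0094384 (buy JPY at ask) = JPY 567,973

Net profit: JPY 2,973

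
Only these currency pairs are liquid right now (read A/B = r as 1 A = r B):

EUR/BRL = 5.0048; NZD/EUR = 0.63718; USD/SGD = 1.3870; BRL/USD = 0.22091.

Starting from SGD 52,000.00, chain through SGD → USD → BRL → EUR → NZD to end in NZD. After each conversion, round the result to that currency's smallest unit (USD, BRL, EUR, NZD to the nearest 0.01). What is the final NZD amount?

NZD 53,218.51

SGD 52,000.00 ÷ 1.3870 = USD 37,490.99
USD 37,490.99 ÷ 0.22091 = BRL 169,711.60
BRL 169,711.60 ÷ 5.0048 = EUR 33,909.77
EUR 33,909.77 ÷ 0.63718 = NZD 53,218.51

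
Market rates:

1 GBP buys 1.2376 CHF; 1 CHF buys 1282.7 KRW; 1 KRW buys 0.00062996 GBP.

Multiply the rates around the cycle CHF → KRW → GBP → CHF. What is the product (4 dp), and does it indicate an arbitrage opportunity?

Around CHF → KRW → GBP → CHF: 1 × 1282.7 × 0.00062996 × 1.2376 = 1.000042
Product ≈ 1 (deviation 0.004%, within rounding noise).

1.0000 (no arbitrage)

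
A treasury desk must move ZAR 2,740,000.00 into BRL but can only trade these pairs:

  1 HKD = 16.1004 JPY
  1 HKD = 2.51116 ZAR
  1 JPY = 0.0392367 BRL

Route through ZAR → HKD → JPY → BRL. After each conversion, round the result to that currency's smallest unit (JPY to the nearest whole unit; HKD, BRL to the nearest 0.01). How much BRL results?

BRL 689,295.32

ZAR 2,740,000.00 ÷ 2.51116 = HKD 1,091,129.20
HKD 1,091,129.20 × 16.1004 = JPY 17,567,617
JPY 17,567,617 × 0.0392367 = BRL 689,295.32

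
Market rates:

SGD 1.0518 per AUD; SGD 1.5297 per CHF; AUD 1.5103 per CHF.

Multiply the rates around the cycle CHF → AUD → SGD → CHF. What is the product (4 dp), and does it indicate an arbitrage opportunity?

Around CHF → AUD → SGD → CHF: 1 × 1.5103 × 1.0518 ÷ 1.5297 = 1.038461
Product > 1; profitable direction is CHF → AUD → SGD → CHF.

1.0385 (arbitrage exists)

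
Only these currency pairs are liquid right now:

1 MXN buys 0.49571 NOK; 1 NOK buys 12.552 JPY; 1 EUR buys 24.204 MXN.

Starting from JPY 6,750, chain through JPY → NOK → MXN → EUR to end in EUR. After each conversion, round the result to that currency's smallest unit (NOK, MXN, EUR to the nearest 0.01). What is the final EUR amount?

JPY 6,750 ÷ 12.552 = NOK 537.76
NOK 537.76 ÷ 0.49571 = MXN 1,084.83
MXN 1,084.83 ÷ 24.204 = EUR 44.82

EUR 44.82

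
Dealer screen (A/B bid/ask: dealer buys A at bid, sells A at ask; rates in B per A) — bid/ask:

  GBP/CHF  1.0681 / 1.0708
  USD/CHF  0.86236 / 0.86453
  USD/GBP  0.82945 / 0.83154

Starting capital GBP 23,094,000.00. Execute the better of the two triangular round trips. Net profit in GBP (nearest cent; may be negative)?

Best loop GBP → CHF → USD → GBP:
GBP 23,094,000.00 × 1.0681 (sell GBP at bid) = CHF 24,666,701.40
CHF 24,666,701.40 ÷ 0.86453 (buy USD at ask) = USD 28,531,920.70
USD 28,531,920.70 × 0.82945 (sell USD at bid) = GBP 23,665,801.62

Net profit: GBP 571,801.62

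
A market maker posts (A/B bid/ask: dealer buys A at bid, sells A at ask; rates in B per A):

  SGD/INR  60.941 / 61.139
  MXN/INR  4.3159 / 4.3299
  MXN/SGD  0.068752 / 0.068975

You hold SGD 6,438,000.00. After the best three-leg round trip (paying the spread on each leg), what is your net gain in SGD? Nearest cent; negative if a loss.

Best loop SGD → MXN → INR → SGD:
SGD 6,438,000.00 ÷ 0.068975 (buy MXN at ask) = MXN 93,338,166.00
MXN 93,338,166.00 × 4.3159 (sell MXN at bid) = INR 402,838,190.65
INR 402,838,190.65 ÷ 61.139 (buy SGD at ask) = SGD 6,588,890.74

Net profit: SGD 150,890.74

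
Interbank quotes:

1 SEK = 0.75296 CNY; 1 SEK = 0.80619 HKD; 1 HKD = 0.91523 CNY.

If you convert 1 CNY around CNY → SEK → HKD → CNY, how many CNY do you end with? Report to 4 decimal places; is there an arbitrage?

Around CNY → SEK → HKD → CNY: 1 ÷ 0.75296 × 0.80619 × 0.91523 = 0.979932
Product < 1; profitable direction is CNY → HKD → SEK → CNY.

0.9799 (arbitrage exists)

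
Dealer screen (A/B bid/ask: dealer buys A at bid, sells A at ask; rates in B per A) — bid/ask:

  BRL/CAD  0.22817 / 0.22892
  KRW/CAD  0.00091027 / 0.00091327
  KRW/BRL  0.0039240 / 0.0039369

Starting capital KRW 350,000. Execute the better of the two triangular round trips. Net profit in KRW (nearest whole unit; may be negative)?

Net profit: KRW 3,509

Best loop KRW → CAD → BRL → KRW:
KRW 350,000 × 0.00091027 (sell KRW at bid) = CAD 318.59
CAD 318.59 ÷ 0.22892 (buy BRL at ask) = BRL 1,391.73
BRL 1,391.73 ÷ 0.0039369 (buy KRW at ask) = KRW 353,509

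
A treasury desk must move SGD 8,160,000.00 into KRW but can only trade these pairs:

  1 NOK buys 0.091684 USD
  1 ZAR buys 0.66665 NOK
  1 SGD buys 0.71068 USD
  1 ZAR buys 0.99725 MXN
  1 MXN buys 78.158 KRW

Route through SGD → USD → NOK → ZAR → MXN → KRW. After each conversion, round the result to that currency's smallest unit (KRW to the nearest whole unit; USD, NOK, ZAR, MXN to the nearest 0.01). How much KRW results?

SGD 8,160,000.00 × 0.71068 = USD 5,799,148.80
USD 5,799,148.80 ÷ 0.091684 = NOK 63,251,481.17
NOK 63,251,481.17 ÷ 0.66665 = ZAR 94,879,593.74
ZAR 94,879,593.74 × 0.99725 = MXN 94,618,674.86
MXN 94,618,674.86 × 78.158 = KRW 7,395,206,390

KRW 7,395,206,390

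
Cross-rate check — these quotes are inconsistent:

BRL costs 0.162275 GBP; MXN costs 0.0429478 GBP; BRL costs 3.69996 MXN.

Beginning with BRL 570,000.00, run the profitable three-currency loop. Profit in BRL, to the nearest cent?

Profit: BRL 12,087.83

Profitable loop is BRL → GBP → MXN → BRL:
BRL 570,000.00 × 0.162275 = GBP 92,496.75
GBP 92,496.75 ÷ 0.0429478 = MXN 2,153,701.70
MXN 2,153,701.70 ÷ 3.69996 = BRL 582,087.83
Profit = BRL 582,087.83 − BRL 570,000.00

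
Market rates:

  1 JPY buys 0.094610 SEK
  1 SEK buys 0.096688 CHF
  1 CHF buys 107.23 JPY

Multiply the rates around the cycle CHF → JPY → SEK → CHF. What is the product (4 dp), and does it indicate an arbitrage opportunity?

Around CHF → JPY → SEK → CHF: 1 × 107.23 × 0.094610 × 0.096688 = 0.980903
Product < 1; profitable direction is CHF → SEK → JPY → CHF.

0.9809 (arbitrage exists)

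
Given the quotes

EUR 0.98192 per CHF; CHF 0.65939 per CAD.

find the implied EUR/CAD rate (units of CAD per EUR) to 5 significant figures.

1 EUR ÷ 0.98192 = 1.01841 CHF
1.01841 CHF ÷ 0.65939 = 1.54448 CAD

EUR/CAD = 1.5445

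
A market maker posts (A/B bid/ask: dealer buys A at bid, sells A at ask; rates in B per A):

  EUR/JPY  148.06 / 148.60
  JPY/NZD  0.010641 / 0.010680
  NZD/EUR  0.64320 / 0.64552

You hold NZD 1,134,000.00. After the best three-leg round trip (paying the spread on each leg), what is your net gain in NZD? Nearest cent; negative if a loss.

Best loop NZD → EUR → JPY → NZD:
NZD 1,134,000.00 × 0.64320 (sell NZD at bid) = EUR 729,388.80
EUR 729,388.80 × 148.06 (sell EUR at bid) = JPY 107,993,306
JPY 107,993,306 × 0.010641 (sell JPY at bid) = NZD 1,149,156.77

Net profit: NZD 15,156.77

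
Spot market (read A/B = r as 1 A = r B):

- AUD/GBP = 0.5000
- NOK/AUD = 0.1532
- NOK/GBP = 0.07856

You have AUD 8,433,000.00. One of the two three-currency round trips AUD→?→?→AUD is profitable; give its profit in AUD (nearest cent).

Profitable loop is AUD → NOK → GBP → AUD:
AUD 8,433,000.00 ÷ 0.1532 = NOK 55,045,691.91
NOK 55,045,691.91 × 0.07856 = GBP 4,324,389.56
GBP 4,324,389.56 ÷ 0.5000 = AUD 8,648,779.11
Profit = AUD 8,648,779.11 − AUD 8,433,000.00

Profit: AUD 215,779.11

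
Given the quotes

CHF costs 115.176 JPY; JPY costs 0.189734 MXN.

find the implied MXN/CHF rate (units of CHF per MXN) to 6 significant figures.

MXN/CHF = 0.0457607

1 MXN ÷ 0.189734 = 5.27054 JPY
5.27054 JPY ÷ 115.176 = 0.0457607 CHF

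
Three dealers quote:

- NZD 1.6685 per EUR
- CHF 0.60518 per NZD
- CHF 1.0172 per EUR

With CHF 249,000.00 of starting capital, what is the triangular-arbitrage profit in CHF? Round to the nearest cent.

Profit: CHF 1,838.92

Profitable loop is CHF → NZD → EUR → CHF:
CHF 249,000.00 ÷ 0.60518 = NZD 411,447.83
NZD 411,447.83 ÷ 1.6685 = EUR 246,597.44
EUR 246,597.44 × 1.0172 = CHF 250,838.92
Profit = CHF 250,838.92 − CHF 249,000.00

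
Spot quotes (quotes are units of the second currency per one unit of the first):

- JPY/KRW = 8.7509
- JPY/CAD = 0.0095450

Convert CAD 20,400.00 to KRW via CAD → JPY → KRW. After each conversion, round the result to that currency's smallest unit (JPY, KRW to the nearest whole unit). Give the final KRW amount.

CAD 20,400.00 ÷ 0.0095450 = JPY 2,137,245
JPY 2,137,245 × 8.7509 = KRW 18,702,817

KRW 18,702,817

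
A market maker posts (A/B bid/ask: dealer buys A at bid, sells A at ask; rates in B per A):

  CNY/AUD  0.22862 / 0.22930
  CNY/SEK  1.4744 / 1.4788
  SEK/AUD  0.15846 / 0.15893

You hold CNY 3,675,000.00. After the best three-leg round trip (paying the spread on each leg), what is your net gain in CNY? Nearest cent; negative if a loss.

Best loop CNY → SEK → AUD → CNY:
CNY 3,675,000.00 × 1.4744 (sell CNY at bid) = SEK 5,418,420.00
SEK 5,418,420.00 × 0.15846 (sell SEK at bid) = AUD 858,602.83
AUD 858,602.83 ÷ 0.22930 (buy CNY at ask) = CNY 3,744,451.95

Net profit: CNY 69,451.95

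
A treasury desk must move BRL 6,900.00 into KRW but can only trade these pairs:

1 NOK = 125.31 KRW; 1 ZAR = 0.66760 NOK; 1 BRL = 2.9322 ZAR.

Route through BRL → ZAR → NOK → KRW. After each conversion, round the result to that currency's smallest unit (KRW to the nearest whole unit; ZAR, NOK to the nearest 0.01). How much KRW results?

BRL 6,900.00 × 2.9322 = ZAR 20,232.18
ZAR 20,232.18 × 0.66760 = NOK 13,507.00
NOK 13,507.00 × 125.31 = KRW 1,692,562

KRW 1,692,562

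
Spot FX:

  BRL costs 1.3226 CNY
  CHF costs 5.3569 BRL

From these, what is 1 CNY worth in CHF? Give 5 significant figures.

1 CNY ÷ 1.3226 = 0.756086 BRL
0.756086 BRL ÷ 5.3569 = 0.141143 CHF

CNY/CHF = 0.14114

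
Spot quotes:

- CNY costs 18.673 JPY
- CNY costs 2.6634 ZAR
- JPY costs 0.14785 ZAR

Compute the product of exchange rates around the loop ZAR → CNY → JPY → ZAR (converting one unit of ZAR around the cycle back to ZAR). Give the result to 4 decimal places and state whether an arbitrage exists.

Around ZAR → CNY → JPY → ZAR: 1 ÷ 2.6634 × 18.673 × 0.14785 = 1.036571
Product > 1; profitable direction is ZAR → CNY → JPY → ZAR.

1.0366 (arbitrage exists)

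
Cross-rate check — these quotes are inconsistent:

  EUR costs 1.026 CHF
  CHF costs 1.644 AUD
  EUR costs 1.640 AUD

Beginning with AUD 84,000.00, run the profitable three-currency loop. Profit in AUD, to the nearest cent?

Profitable loop is AUD → EUR → CHF → AUD:
AUD 84,000.00 ÷ 1.640 = EUR 51,219.51
EUR 51,219.51 × 1.026 = CHF 52,551.22
CHF 52,551.22 × 1.644 = AUD 86,394.20
Profit = AUD 86,394.20 − AUD 84,000.00

Profit: AUD 2,394.20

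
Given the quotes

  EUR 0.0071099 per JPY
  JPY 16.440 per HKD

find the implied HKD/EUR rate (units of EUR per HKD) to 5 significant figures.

HKD/EUR = 0.11689

1 HKD × 16.440 = 16.44 JPY
16.44 JPY × 0.0071099 = 0.116887 EUR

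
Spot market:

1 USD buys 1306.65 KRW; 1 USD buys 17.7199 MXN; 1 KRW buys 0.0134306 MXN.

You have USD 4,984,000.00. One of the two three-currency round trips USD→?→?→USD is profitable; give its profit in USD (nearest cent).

Profit: USD 48,509.61

Profitable loop is USD → MXN → KRW → USD:
USD 4,984,000.00 × 17.7199 = MXN 88,315,981.60
MXN 88,315,981.60 ÷ 0.0134306 = KRW 6,575,728,679
KRW 6,575,728,679 ÷ 1306.65 = USD 5,032,509.61
Profit = USD 5,032,509.61 − USD 4,984,000.00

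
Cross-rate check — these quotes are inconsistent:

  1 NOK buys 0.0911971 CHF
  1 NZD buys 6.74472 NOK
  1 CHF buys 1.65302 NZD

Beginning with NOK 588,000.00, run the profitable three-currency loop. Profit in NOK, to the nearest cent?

Profitable loop is NOK → CHF → NZD → NOK:
NOK 588,000.00 × 0.0911971 = CHF 53,623.89
CHF 53,623.89 × 1.65302 = NZD 88,641.37
NZD 88,641.37 × 6.74472 = NOK 597,861.22
Profit = NOK 597,861.22 − NOK 588,000.00

Profit: NOK 9,861.22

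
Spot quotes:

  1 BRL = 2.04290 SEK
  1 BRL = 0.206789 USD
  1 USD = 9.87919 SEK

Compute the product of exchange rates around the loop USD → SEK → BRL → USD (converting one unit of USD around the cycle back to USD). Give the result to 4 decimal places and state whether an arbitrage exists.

1.0000 (no arbitrage)

Around USD → SEK → BRL → USD: 1 × 9.87919 ÷ 2.04290 × 0.206789 = 1.000004
Product ≈ 1 (deviation 0.000%, within rounding noise).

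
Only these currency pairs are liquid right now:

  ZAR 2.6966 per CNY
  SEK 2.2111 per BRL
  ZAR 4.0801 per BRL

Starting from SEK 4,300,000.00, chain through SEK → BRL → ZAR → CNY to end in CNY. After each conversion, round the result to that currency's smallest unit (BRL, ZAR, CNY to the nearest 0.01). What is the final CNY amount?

CNY 2,942,485.61

SEK 4,300,000.00 ÷ 2.2111 = BRL 1,944,733.39
BRL 1,944,733.39 × 4.0801 = ZAR 7,934,706.70
ZAR 7,934,706.70 ÷ 2.6966 = CNY 2,942,485.61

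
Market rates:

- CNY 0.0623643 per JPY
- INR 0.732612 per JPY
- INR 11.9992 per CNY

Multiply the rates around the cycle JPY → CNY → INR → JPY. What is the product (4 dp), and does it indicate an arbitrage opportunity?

1.0214 (arbitrage exists)

Around JPY → CNY → INR → JPY: 1 × 0.0623643 × 11.9992 ÷ 0.732612 = 1.021443
Product > 1; profitable direction is JPY → CNY → INR → JPY.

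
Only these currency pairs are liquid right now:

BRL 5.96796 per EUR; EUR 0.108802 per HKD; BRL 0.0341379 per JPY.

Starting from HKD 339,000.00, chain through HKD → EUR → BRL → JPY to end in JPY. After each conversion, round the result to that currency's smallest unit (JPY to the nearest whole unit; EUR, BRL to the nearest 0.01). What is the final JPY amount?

JPY 6,448,010

HKD 339,000.00 × 0.108802 = EUR 36,883.88
EUR 36,883.88 × 5.96796 = BRL 220,121.52
BRL 220,121.52 ÷ 0.0341379 = JPY 6,448,010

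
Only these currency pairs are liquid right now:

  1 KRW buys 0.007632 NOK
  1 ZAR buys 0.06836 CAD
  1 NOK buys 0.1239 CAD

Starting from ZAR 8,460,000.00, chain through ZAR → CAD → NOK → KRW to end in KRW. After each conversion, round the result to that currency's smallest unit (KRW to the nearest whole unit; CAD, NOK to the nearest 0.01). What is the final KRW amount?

KRW 611,593,343

ZAR 8,460,000.00 × 0.06836 = CAD 578,325.60
CAD 578,325.60 ÷ 0.1239 = NOK 4,667,680.39
NOK 4,667,680.39 ÷ 0.007632 = KRW 611,593,343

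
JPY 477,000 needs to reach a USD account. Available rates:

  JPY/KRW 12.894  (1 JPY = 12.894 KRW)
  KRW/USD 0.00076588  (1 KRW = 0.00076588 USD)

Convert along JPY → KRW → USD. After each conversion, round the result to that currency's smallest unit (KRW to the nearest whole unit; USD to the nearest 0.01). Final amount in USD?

JPY 477,000 × 12.894 = KRW 6,150,438
KRW 6,150,438 × 0.00076588 = USD 4,710.50

USD 4,710.50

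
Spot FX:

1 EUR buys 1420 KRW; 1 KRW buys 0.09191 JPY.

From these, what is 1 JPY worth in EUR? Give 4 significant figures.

1 JPY ÷ 0.09191 = 10.8802 KRW
10.8802 KRW ÷ 1420 = 0.00766212 EUR

JPY/EUR = 0.007662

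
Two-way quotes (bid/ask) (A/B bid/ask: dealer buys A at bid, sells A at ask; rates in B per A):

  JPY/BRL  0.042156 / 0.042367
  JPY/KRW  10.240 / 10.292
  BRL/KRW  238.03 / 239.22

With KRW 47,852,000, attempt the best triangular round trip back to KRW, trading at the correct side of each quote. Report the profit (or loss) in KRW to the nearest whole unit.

Best loop KRW → BRL → JPY → KRW:
KRW 47,852,000 ÷ 239.22 (buy BRL at ask) = BRL 200,033.44
BRL 200,033.44 ÷ 0.042367 (buy JPY at ask) = JPY 4,721,445
JPY 4,721,445 × 10.240 (sell JPY at bid) = KRW 48,347,592

Net profit: KRW 495,592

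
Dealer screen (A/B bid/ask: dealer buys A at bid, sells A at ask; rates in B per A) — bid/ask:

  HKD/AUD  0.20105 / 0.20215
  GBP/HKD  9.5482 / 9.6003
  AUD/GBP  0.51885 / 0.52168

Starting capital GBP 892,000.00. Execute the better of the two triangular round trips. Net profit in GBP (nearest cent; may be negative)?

Best loop GBP → HKD → AUD → GBP:
GBP 892,000.00 × 9.5482 (sell GBP at bid) = HKD 8,516,994.40
HKD 8,516,994.40 × 0.20105 (sell HKD at bid) = AUD 1,712,341.72
AUD 1,712,341.72 × 0.51885 (sell AUD at bid) = GBP 888,448.50

Net result: GBP -3,551.50 (no profitable arbitrage after spreads)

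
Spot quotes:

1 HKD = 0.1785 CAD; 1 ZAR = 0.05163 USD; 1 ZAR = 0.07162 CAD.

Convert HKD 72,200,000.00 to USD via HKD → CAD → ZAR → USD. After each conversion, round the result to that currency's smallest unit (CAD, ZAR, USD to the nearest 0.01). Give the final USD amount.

HKD 72,200,000.00 × 0.1785 = CAD 12,887,700.00
CAD 12,887,700.00 ÷ 0.07162 = ZAR 179,945,545.94
ZAR 179,945,545.94 × 0.05163 = USD 9,290,588.54

USD 9,290,588.54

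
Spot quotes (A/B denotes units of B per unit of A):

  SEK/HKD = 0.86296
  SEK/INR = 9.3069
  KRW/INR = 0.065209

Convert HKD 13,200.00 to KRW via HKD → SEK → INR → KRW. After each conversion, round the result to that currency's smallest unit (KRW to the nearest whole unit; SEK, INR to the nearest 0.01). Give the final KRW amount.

HKD 13,200.00 ÷ 0.86296 = SEK 15,296.19
SEK 15,296.19 × 9.3069 = INR 142,360.11
INR 142,360.11 ÷ 0.065209 = KRW 2,183,136

KRW 2,183,136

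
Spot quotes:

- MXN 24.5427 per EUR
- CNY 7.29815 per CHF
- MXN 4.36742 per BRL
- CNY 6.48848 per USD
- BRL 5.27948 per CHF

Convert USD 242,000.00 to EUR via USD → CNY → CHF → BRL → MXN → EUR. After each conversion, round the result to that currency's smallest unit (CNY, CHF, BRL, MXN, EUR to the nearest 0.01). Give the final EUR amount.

USD 242,000.00 × 6.48848 = CNY 1,570,212.16
CNY 1,570,212.16 ÷ 7.29815 = CHF 215,152.08
CHF 215,152.08 × 5.27948 = BRL 1,135,891.10
BRL 1,135,891.10 × 4.36742 = MXN 4,960,913.51
MXN 4,960,913.51 ÷ 24.5427 = EUR 202,133.98

EUR 202,133.98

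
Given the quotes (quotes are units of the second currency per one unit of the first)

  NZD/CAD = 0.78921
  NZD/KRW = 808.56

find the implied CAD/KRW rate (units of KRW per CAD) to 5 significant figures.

1 CAD ÷ 0.78921 = 1.26709 NZD
1.26709 NZD × 808.56 = 1024.52 KRW

CAD/KRW = 1024.5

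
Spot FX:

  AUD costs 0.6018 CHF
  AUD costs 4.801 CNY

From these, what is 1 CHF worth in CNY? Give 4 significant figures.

1 CHF ÷ 0.6018 = 1.66168 AUD
1.66168 AUD × 4.801 = 7.97773 CNY

CHF/CNY = 7.978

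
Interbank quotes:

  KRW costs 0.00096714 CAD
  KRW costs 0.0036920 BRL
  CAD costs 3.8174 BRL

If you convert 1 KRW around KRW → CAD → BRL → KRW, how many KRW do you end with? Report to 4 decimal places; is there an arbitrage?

Around KRW → CAD → BRL → KRW: 1 × 0.00096714 × 3.8174 ÷ 0.0036920 = 0.999989
Product ≈ 1 (deviation 0.001%, within rounding noise).

1.0000 (no arbitrage)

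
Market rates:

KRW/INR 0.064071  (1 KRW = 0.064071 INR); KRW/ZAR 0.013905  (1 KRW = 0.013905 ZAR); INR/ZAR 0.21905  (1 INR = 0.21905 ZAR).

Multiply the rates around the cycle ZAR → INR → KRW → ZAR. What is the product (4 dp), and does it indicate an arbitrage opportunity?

Around ZAR → INR → KRW → ZAR: 1 ÷ 0.21905 ÷ 0.064071 × 0.013905 = 0.990755
Product < 1; profitable direction is ZAR → KRW → INR → ZAR.

0.9908 (arbitrage exists)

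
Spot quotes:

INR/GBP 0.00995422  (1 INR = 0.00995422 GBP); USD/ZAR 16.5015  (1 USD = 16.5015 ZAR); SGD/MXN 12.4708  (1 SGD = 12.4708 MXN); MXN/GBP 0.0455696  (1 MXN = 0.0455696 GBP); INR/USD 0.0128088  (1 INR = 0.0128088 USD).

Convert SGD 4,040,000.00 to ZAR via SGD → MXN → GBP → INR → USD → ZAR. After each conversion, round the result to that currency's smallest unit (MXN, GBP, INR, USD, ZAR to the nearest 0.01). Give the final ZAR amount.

ZAR 48,750,102.08

SGD 4,040,000.00 × 12.4708 = MXN 50,382,032.00
MXN 50,382,032.00 × 0.0455696 = GBP 2,295,889.05
GBP 2,295,889.05 ÷ 0.00995422 = INR 230,644,796.88
INR 230,644,796.88 × 0.0128088 = USD 2,954,283.07
USD 2,954,283.07 × 16.5015 = ZAR 48,750,102.08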